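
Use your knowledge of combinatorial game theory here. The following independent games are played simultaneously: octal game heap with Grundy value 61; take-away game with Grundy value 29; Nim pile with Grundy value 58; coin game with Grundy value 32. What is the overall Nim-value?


By the Sprague-Grundy theorem, the Grundy value of a sum of games is the XOR of individual Grundy values.
octal game heap: Grundy value = 61. Running XOR: 0 XOR 61 = 61
take-away game: Grundy value = 29. Running XOR: 61 XOR 29 = 32
Nim pile: Grundy value = 58. Running XOR: 32 XOR 58 = 26
coin game: Grundy value = 32. Running XOR: 26 XOR 32 = 58
The combined Grundy value is 58.

58


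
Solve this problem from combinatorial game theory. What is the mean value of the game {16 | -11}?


Game = {16 | -11}, a switch {a | b} with numbers a > b.
Its thermograph has left wall a - t and right wall b + t, which meet at t = (a - b)/2, where both equal (a + b)/2. So the mast (mean value) is at (a + b)/2.
Mean = (16 + (-11))/2 = 5/2 = 5/2

5/2


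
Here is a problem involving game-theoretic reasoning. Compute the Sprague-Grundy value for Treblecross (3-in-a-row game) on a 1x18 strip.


Treblecross: place X on empty cells; 3-in-a-row wins.
Playing within two cells of an existing X lets the opponent win at once, so sensible play treats the cells i-2..i+2 around each X as dead. The player left with no safe cell loses, so this is a normal-play take-away game on strips of safe cells.
Placing X at cell i (0-indexed) of a strip of k safe cells leaves independent strips of sizes max(0, i-2) and max(0, k-i-3). Hence G(k) = mex{ G(max(0,i-2)) XOR G(max(0,k-i-3)) : 0 <= i < k }, with G(0) = 0.
G(1): splits (0,0):0^0=0 -> mex({0}) = 1
G(2): splits (0,0):0^0=0 -> mex({0}) = 1
G(3): splits (0,0):0^0=0 -> mex({0}) = 1
G(4): splits (0,1):0^1=1 (0,0):0^0=0 -> mex({0, 1}) = 2
G(5): splits (0,2):0^1=1 (0,1):0^1=1 (0,0):0^0=0 -> mex({0, 1}) = 2
G(6) = mex({1}) = 0
G(7) = mex({0, 1, 2}) = 3
G(8) = mex({0, 1, 2}) = 3
G(9) = mex({0, 2}) = 1
G(10) = mex({0, 2, 3}) = 1
G(11) = mex({0, 3}) = 1
G(12) = mex({1, 3}) = 0
G(13) = mex({0, 1, 2, 3}) = 4
G(14) = mex({0, 1, 2}) = 3
G(15) = mex({0, 1, 2}) = 3
G(16) = mex({0, 1, 2, 4}) = 3
G(17) = mex({0, 1, 3, 4}) = 2
G(18) = mex({0, 1, 3, 4}) = 2
Therefore G(18) = 2.

2


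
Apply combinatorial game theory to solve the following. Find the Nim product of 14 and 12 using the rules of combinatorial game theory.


Nim multiplication is bilinear over XOR: (u XOR v) * w = (u*w) XOR (v*w).
So we split each operand into its bit components and XOR the pairwise Nim products.
14 = 2 + 4 + 8 (as XOR of powers of 2).
12 = 4 + 8 (as XOR of powers of 2).
Using the standard Nim-product table on single bits:
  2*2 = 3,   2*4 = 8,   2*8 = 12,
  4*4 = 6,   4*8 = 11,  8*8 = 13,
and  1*x = x (identity), k*l = l*k (commutative).
Pairwise Nim products:
  2 * 4 = 8
  2 * 8 = 12
  4 * 4 = 6
  4 * 8 = 11
  8 * 4 = 11
  8 * 8 = 13
XOR them: 8 XOR 12 XOR 6 XOR 11 XOR 11 XOR 13 = 15.
Result: 14 * 12 = 15 (in Nim).

15


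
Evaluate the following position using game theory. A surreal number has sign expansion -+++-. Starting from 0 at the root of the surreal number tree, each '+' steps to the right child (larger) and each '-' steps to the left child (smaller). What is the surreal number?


Sign expansion: -+++-
Rule: track bounds (lo, hi), initially (-inf, +inf). On '+', the current value becomes lo and we move to the simplest number in (value, hi): value + 1 if hi = +inf, otherwise the midpoint (value + hi)/2. On '-', the current value becomes hi and we move to value - 1 if lo = -inf, otherwise the midpoint (lo + value)/2.
Start at 0.
Step 1: sign = -, move left. Bounds: (-inf, 0). Value = -1
Step 2: sign = +, move right. Bounds: (-1, 0). Value = -1/2
Step 3: sign = +, move right. Bounds: (-1/2, 0). Value = -1/4
Step 4: sign = +, move right. Bounds: (-1/4, 0). Value = -1/8
Step 5: sign = -, move left. Bounds: (-1/4, -1/8). Value = -3/16
The surreal number with sign expansion -+++- is -3/16.

-3/16


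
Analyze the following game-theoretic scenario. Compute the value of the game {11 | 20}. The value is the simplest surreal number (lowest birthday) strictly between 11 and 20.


Left options: {11}, max = 11
Right options: {20}, min = 20
All options are numbers and max(Left) < min(Right), so by the simplicity theorem the value is the simplest (earliest-born) number strictly between 11 and 20.
Integers 12 through 19 all lie strictly between 11 and 20.
Among integers, the simplest (lowest birthday = smallest |n|; 0 is born on day 0, +-n on day n) is 12.
No non-integer in the interval can be simpler: if x is a non-integer in the interval, then floor(x) or ceil(x) also lies in the interval (the interval contains an integer), and both are proper prefixes of x's sign expansion, i.e. born earlier. So the game value is 12.
Game value = 12

12


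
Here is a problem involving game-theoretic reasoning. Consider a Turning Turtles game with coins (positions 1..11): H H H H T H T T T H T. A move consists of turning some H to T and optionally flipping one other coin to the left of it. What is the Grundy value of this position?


Coins: H H H H T H T T T H T
Key fact: a single head at position k behaves exactly like a Nim heap of size k (turning it to T and optionally flipping a coin at j < k corresponds to moving the heap from k to j, or to 0), and heads combine as a disjunctive sum (two heads at the same place would cancel, matching j XOR j = 0). So the Nim-value is the XOR of the 1-indexed positions of the heads.
Face-up positions (1-indexed): [1, 2, 3, 4, 6, 10]
XOR 0 with 1: 0 XOR 1 = 1
XOR 1 with 2: 1 XOR 2 = 3
XOR 3 with 3: 3 XOR 3 = 0
XOR 0 with 4: 0 XOR 4 = 4
XOR 4 with 6: 4 XOR 6 = 2
XOR 2 with 10: 2 XOR 10 = 8
Nim-value = 8

8


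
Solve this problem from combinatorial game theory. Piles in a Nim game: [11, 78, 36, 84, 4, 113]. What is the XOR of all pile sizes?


We need the XOR (exclusive or) of all pile sizes.
After XOR-ing pile 1 (size 11): 0 XOR 11 = 11
After XOR-ing pile 2 (size 78): 11 XOR 78 = 69
After XOR-ing pile 3 (size 36): 69 XOR 36 = 97
After XOR-ing pile 4 (size 84): 97 XOR 84 = 53
After XOR-ing pile 5 (size 4): 53 XOR 4 = 49
After XOR-ing pile 6 (size 113): 49 XOR 113 = 64
The Nim-value of this position is 64.

64


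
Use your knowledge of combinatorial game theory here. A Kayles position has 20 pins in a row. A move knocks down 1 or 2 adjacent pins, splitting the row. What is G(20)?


Kayles: a move removes 1 or 2 adjacent pins from a contiguous row.
Removing pins from a row of k leaves two independent rows (a, b) with a + b = k - 1 (one pin) or a + b = k - 2 (two pins); an end removal gives a = 0.
By Sprague-Grundy, G(k) = mex{ G(a) XOR G(b) } over all these splits. G(0) = 0.
G(1): splits (0,0):0^0=0 -> mex({0}) = 1
G(2): splits (0,1):0^1=1 (0,0):0^0=0 -> mex({0, 1}) = 2
G(3): splits (0,2):0^2=2 (1,1):1^1=0 (0,1):0^1=1 -> mex({0, 1, 2}) = 3
G(4): splits (0,3):0^3=3 (1,2):1^2=3 (0,2):0^2=2 (1,1):1^1=0 -> mex({0, 2, 3}) = 1
G(5): splits (0,4):0^1=1 (1,3):1^3=2 (2,2):2^2=0 (0,3):0^3=3 (1,2):1^2=3 -> mex({0, 1, 2, 3}) = 4
G(6) = mex({0, 1, 2, 4}) = 3
G(7) = mex({0, 1, 3, 4, 5}) = 2
G(8) = mex({0, 2, 3, 5, 6}) = 1
G(9) = mex({0, 1, 2, 3, 6, 7}) = 4
G(10) = mex({0, 1, 3, 4, 5, 7}) = 2
G(11) = mex({0, 1, 2, 3, 4, 5}) = 6
G(12) = mex({0, 1, 2, 3, 5, 6, 7}) = 4
G(13) = mex({0, 2, 3, 4, 6, 7}) = 1
G(14) = mex({0, 1, 4, 5, 6, 7}) = 2
G(15) = mex({0, 1, 2, 3, 4, 5, 6}) = 7
G(16) = mex({0, 2, 3, 5, 6, 7}) = 1
G(17) = mex({0, 1, 2, 3, 5, 6, 7}) = 4
G(18) = mex({0, 1, 2, 4, 5, 6}) = 3
G(19) = mex({0, 1, 3, 4, 5, 7}) = 2
G(20) = mex({0, 2, 3, 4, 5, 6, 7}) = 1
Therefore G(20) = 1.

1


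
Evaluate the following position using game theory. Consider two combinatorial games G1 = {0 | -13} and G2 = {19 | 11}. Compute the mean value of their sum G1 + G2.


G1 = {0 | -13}, G2 = {19 | 11}
Each is a switch {a | b} with numbers a > b; its mean value is (a + b)/2, and mean value is additive over game sums: m(G1 + G2) = m(G1) + m(G2).
Mean of G1 = (0 + (-13))/2 = -13/2 = -13/2
Mean of G2 = (19 + (11))/2 = 30/2 = 15
Mean of G1 + G2 = -13/2 + 15 = 17/2

17/2


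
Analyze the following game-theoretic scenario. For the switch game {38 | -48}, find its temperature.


The game is {38 | -48}, a switch {a | b} with numbers a > b.
Cooling {a | b} by t gives {a - t | b + t}, which stops being hot when a - t = b + t, i.e. at t = (a - b)/2. So the temperature of a switch is (a - b)/2.
Temperature = (Left option - Right option) / 2
= (38 - (-48)) / 2
= 86 / 2
= 43

43


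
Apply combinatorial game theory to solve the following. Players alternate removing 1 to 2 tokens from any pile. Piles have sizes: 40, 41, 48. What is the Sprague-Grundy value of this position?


Subtraction set: {1, 2}
For this subtraction set, G(n) = n mod 3 (period = max + 1 = 3).
Pile 1 (size 40): G(40) = 40 mod 3 = 1
Pile 2 (size 41): G(41) = 41 mod 3 = 2
Pile 3 (size 48): G(48) = 48 mod 3 = 0
Total Grundy value = XOR of all: 1 XOR 2 XOR 0 = 3

3


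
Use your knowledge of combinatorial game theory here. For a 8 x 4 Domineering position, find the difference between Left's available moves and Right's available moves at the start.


Board is 8 x 4 (rows x cols).
Left (vertical) placements: (rows-1) * cols = 7 * 4 = 28
Right (horizontal) placements: rows * (cols-1) = 8 * 3 = 24
Advantage = Left - Right = 28 - 24 = 4

4


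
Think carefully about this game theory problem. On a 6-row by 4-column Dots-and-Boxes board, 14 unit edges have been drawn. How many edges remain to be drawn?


Grid: 6 x 4 boxes, i.e. 7 rows and 5 columns of dots.
Horizontal edges: (rows + 1) * cols = 7 * 4 = 28
Vertical edges: rows * (cols + 1) = 6 * 5 = 30
Total edges: 28 + 30 = 58
Edges drawn: 14
Remaining: 58 - 14 = 44

44


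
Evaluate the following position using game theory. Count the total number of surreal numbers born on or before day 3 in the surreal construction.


Day 0: {|} = 0 is born. Count = 1.
Day n: the number of surreal numbers born by day n is 2^(n+1) - 1.
By day 0: 2^1 - 1 = 1
By day 1: 2^2 - 1 = 3
By day 2: 2^3 - 1 = 7
By day 3: 2^4 - 1 = 15
By day 3: 15 surreal numbers.

15


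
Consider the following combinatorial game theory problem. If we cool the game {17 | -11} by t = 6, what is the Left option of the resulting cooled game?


Original game: {17 | -11} (a switch {a | b} with a > b).
Cooling by t (for t below the temperature (a - b)/2 = 14) taxes each move by t: {a | b} cooled by t is {a - t | b + t}.
Cooling amount: t = 6
Cooled Left option: 17 - 6 = 11
Cooled Right option: -11 + 6 = -5
Cooled game: {11 | -5}
Left option = 11

11


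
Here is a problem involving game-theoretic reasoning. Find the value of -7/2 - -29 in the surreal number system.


x = -7/2, y = -29
Converting to common denominator: 2
x = -7/2, y = -58/2
x - y = -7/2 - -29 = 51/2

51/2


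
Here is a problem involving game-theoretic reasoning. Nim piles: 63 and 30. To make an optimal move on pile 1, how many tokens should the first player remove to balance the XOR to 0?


Piles: 63 and 30
Current XOR: 63 XOR 30 = 33 (non-zero, so this is an N-position).
To make the XOR zero, we need to find a move that balances the piles.
For pile 1 (size 63): target = 63 XOR 33 = 30
We reduce pile 1 from 63 to 30.
Tokens removed: 63 - 30 = 33
Verification: 30 XOR 30 = 0

33


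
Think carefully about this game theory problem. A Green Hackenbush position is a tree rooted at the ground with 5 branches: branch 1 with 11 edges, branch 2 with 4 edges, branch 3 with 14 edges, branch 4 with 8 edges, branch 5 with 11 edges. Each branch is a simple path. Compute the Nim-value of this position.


The tree has 5 branches from the ground vertex.
In Green Hackenbush, the Nim-value of a simple path of length k is k.
Branch 1: length 11, Nim-value = 11
Branch 2: length 4, Nim-value = 4
Branch 3: length 14, Nim-value = 14
Branch 4: length 8, Nim-value = 8
Branch 5: length 11, Nim-value = 11
Total Nim-value = XOR of all branch values:
0 XOR 11 = 11
11 XOR 4 = 15
15 XOR 14 = 1
1 XOR 8 = 9
9 XOR 11 = 2
Nim-value of the tree = 2

2


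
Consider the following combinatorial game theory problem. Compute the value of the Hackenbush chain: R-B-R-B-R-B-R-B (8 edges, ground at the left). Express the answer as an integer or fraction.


Edges (from ground): R-B-R-B-R-B-R-B
By Berlekamp's sign-expansion rule, a Blue-Red Hackenbush stalk has the value of the surreal number whose sign sequence is the edge sequence with B -> + and R -> -.
Sign sequence: -+-+-+-+
Trace the sign expansion in the surreal number tree, starting from 0:
Edge 1: R (sign -) -> bounds (-inf, 0), value = -1
Edge 2: B (sign +) -> bounds (-1, 0), value = -1/2
Edge 3: R (sign -) -> bounds (-1, -1/2), value = -3/4
Edge 4: B (sign +) -> bounds (-3/4, -1/2), value = -5/8
Edge 5: R (sign -) -> bounds (-3/4, -5/8), value = -11/16
Edge 6: B (sign +) -> bounds (-11/16, -5/8), value = -21/32
Edge 7: R (sign -) -> bounds (-11/16, -21/32), value = -43/64
Edge 8: B (sign +) -> bounds (-43/64, -21/32), value = -85/128
Game value = -85/128

-85/128


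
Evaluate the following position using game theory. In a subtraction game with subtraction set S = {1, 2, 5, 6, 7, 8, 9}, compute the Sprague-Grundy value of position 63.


The subtraction set is S = {1, 2, 5, 6, 7, 8, 9}.
G(k) = mex{ G(k - s) : s in S, s <= k }. We compute iteratively: G(0) = 0.
G(1) = mex({0}) = 1
G(2) = mex({0, 1}) = 2
G(3) = mex({1, 2}) = 0
G(4) = mex({0, 2}) = 1
G(5) = mex({0, 1}) = 2
G(6) = mex({0, 1, 2}) = 3
G(7) = mex({0, 1, 2, 3}) = 4
G(8) = mex({0, 1, 2, 3, 4}) = 5
G(9) = mex({0, 1, 2, 4, 5}) = 3
G(10) = mex({0, 1, 2, 3, 5}) = 4
G(11) = mex({0, 1, 2, 3, 4}) = 5
G(12) = mex({0, 1, 2, 3, 4, 5}) = 6
G(13) = mex({1, 2, 3, 4, 5, 6}) = 0
G(14) = mex({0, 2, 3, 4, 5, 6}) = 1
G(15) = mex({0, 1, 3, 4, 5}) = 2
G(16) = mex({1, 2, 3, 4, 5}) = 0
G(17) = mex({0, 2, 3, 4, 5, 6}) = 1
G(18) = mex({0, 1, 3, 4, 5, 6}) = 2
G(19) = mex({0, 1, 2, 4, 5, 6}) = 3
G(20) = mex({0, 1, 2, 3, 5, 6}) = 4
G(21) = mex({0, 1, 2, 3, 4, 6}) = 5
Observe that G(13)..G(21) = 0, 1, 2, 0, 1, 2, 3, 4, 5 repeats G(0)..G(8) = 0, 1, 2, 0, 1, 2, 3, 4, 5.
For k >= max(S) = 9, G(k) is determined by the previous 9 values G(k-9)..G(k-1); a window of 9 consecutive values has recurred shifted by 13, so by induction G(k + 13) = G(k) for all k >= 0: the sequence is periodic from the start with period 13.
One period: G(0..12) = 0, 1, 2, 0, 1, 2, 3, 4, 5, 3, 4, 5, 6.
63 mod 13 = 11, so G(63) = G(11) = 5.

5


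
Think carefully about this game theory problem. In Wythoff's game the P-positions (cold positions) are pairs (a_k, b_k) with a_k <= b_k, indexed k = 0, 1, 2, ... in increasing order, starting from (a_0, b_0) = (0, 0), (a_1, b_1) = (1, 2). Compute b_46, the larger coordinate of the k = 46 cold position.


By Wythoff's theorem, a_k = floor(k * phi) and b_k = floor(k * phi^2) = a_k + k, where phi = (1 + sqrt(5))/2 is the golden ratio.
phi = (1 + sqrt(5))/2 = 1.618034
phi^2 = phi + 1 = 2.618034
k = 46
k * phi^2 = 46 * 2.618034 = 120.429563
b_46 = floor(k * phi^2) = 120 (check: a_46 + k = 74 + 46 = 120)

120


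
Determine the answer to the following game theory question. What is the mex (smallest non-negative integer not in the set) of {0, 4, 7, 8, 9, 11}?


Set = {0, 4, 7, 8, 9, 11}
0 is in the set.
1 is NOT in the set. This is the mex.
mex = 1

1


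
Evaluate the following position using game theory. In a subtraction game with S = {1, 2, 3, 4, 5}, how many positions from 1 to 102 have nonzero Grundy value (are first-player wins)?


Subtraction set S = {1, 2, 3, 4, 5}, so G(n) = n mod 6.
G(n) = 0 when n is a multiple of 6.
Multiples of 6 in [1, 102]: 17
N-positions (nonzero Grundy) = 102 - 17 = 85

85


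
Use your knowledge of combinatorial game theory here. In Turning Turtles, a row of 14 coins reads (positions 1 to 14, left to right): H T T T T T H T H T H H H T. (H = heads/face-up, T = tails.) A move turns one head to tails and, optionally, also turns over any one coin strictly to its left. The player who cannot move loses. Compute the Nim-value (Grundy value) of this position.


Coins: H T T T T T H T H T H H H T
Key fact: a single head at position k behaves exactly like a Nim heap of size k (turning it to T and optionally flipping a coin at j < k corresponds to moving the heap from k to j, or to 0), and heads combine as a disjunctive sum (two heads at the same place would cancel, matching j XOR j = 0). So the Nim-value is the XOR of the 1-indexed positions of the heads.
Face-up positions (1-indexed): [1, 7, 9, 11, 12, 13]
XOR 0 with 1: 0 XOR 1 = 1
XOR 1 with 7: 1 XOR 7 = 6
XOR 6 with 9: 6 XOR 9 = 15
XOR 15 with 11: 15 XOR 11 = 4
XOR 4 with 12: 4 XOR 12 = 8
XOR 8 with 13: 8 XOR 13 = 5
Nim-value = 5

5


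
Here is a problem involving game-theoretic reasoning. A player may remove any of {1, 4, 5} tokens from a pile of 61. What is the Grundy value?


The subtraction set is S = {1, 4, 5}.
G(k) = mex{ G(k - s) : s in S, s <= k }. We compute iteratively: G(0) = 0.
G(1) = mex({0}) = 1
G(2) = mex({1}) = 0
G(3) = mex({0}) = 1
G(4) = mex({0, 1}) = 2
G(5) = mex({0, 1, 2}) = 3
G(6) = mex({0, 1, 3}) = 2
G(7) = mex({0, 1, 2}) = 3
G(8) = mex({1, 2, 3}) = 0
G(9) = mex({0, 2, 3}) = 1
G(10) = mex({1, 2, 3}) = 0
G(11) = mex({0, 2, 3}) = 1
G(12) = mex({0, 1, 3}) = 2
Observe that G(8)..G(12) = 0, 1, 0, 1, 2 repeats G(0)..G(4) = 0, 1, 0, 1, 2.
For k >= max(S) = 5, G(k) is determined by the previous 5 values G(k-5)..G(k-1); a window of 5 consecutive values has recurred shifted by 8, so by induction G(k + 8) = G(k) for all k >= 0: the sequence is periodic from the start with period 8.
One period: G(0..7) = 0, 1, 0, 1, 2, 3, 2, 3.
61 mod 8 = 5, so G(61) = G(5) = 3.

3


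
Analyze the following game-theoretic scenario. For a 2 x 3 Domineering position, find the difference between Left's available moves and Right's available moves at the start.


Board is 2 x 3 (rows x cols).
Left (vertical) placements: (rows-1) * cols = 1 * 3 = 3
Right (horizontal) placements: rows * (cols-1) = 2 * 2 = 4
Advantage = Left - Right = 3 - 4 = -1

-1


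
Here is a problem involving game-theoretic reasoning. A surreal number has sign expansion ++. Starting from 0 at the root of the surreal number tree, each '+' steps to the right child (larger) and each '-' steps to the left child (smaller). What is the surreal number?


Sign expansion: ++
Rule: track bounds (lo, hi), initially (-inf, +inf). On '+', the current value becomes lo and we move to the simplest number in (value, hi): value + 1 if hi = +inf, otherwise the midpoint (value + hi)/2. On '-', the current value becomes hi and we move to value - 1 if lo = -inf, otherwise the midpoint (lo + value)/2.
Start at 0.
Step 1: sign = +, move right. Bounds: (0, +inf). Value = 1
Step 2: sign = +, move right. Bounds: (1, +inf). Value = 2
The surreal number with sign expansion ++ is 2.

2


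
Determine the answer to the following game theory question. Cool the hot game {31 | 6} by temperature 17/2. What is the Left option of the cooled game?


Original game: {31 | 6} (a switch {a | b} with a > b).
Cooling by t (for t below the temperature (a - b)/2 = 25/2) taxes each move by t: {a | b} cooled by t is {a - t | b + t}.
Cooling amount: t = 17/2
Cooled Left option: 31 - 17/2 = 45/2
Cooled Right option: 6 + 17/2 = 29/2
Cooled game: {45/2 | 29/2}
Left option = 45/2

45/2


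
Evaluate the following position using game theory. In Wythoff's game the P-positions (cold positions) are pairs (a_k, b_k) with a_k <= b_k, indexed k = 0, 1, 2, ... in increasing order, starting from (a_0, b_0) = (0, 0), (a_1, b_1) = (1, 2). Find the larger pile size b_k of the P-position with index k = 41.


By Wythoff's theorem, a_k = floor(k * phi) and b_k = floor(k * phi^2) = a_k + k, where phi = (1 + sqrt(5))/2 is the golden ratio.
phi = (1 + sqrt(5))/2 = 1.618034
phi^2 = phi + 1 = 2.618034
k = 41
k * phi^2 = 41 * 2.618034 = 107.339394
b_41 = floor(k * phi^2) = 107 (check: a_41 + k = 66 + 41 = 107)

107


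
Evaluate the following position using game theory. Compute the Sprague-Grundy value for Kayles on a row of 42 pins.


Kayles: a move removes 1 or 2 adjacent pins from a contiguous row.
Removing pins from a row of k leaves two independent rows (a, b) with a + b = k - 1 (one pin) or a + b = k - 2 (two pins); an end removal gives a = 0.
By Sprague-Grundy, G(k) = mex{ G(a) XOR G(b) } over all these splits. G(0) = 0.
G(1): splits (0,0):0^0=0 -> mex({0}) = 1
G(2): splits (0,1):0^1=1 (0,0):0^0=0 -> mex({0, 1}) = 2
G(3): splits (0,2):0^2=2 (1,1):1^1=0 (0,1):0^1=1 -> mex({0, 1, 2}) = 3
G(4): splits (0,3):0^3=3 (1,2):1^2=3 (0,2):0^2=2 (1,1):1^1=0 -> mex({0, 2, 3}) = 1
G(5): splits (0,4):0^1=1 (1,3):1^3=2 (2,2):2^2=0 (0,3):0^3=3 (1,2):1^2=3 -> mex({0, 1, 2, 3}) = 4
G(6) = mex({0, 1, 2, 4}) = 3
G(7) = mex({0, 1, 3, 4, 5}) = 2
G(8) = mex({0, 2, 3, 5, 6}) = 1
G(9) = mex({0, 1, 2, 3, 6, 7}) = 4
G(10) = mex({0, 1, 3, 4, 5, 7}) = 2
G(11) = mex({0, 1, 2, 3, 4, 5}) = 6
G(12) = mex({0, 1, 2, 3, 5, 6, 7}) = 4
G(13) = mex({0, 2, 3, 4, 6, 7}) = 1
G(14) = mex({0, 1, 4, 5, 6, 7}) = 2
G(15) = mex({0, 1, 2, 3, 4, 5, 6}) = 7
G(16) = mex({0, 2, 3, 5, 6, 7}) = 1
G(17) = mex({0, 1, 2, 3, 5, 6, 7}) = 4
G(18) = mex({0, 1, 2, 4, 5, 6}) = 3
G(19) = mex({0, 1, 3, 4, 5, 7}) = 2
G(20) = mex({0, 2, 3, 4, 5, 6, 7}) = 1
G(21) = mex({0, 1, 2, 3, 5, 6, 7}) = 4
G(22) = mex({0, 1, 2, 3, 4, 5, 7}) = 6
G(23) = mex({0, 1, 2, 3, 4, 5, 6}) = 7
G(24) = mex({0, 1, 2, 3, 5, 6, 7}) = 4
G(25) = mex({0, 2, 3, 4, 6, 7}) = 1
G(26) = mex({0, 1, 3, 4, 5, 6, 7}) = 2
G(27) = mex({0, 1, 2, 3, 4, 5, 6, 7}) = 8
G(28) = mex({0, 1, 2, 3, 4, 6, 7, 8}) = 5
G(29) = mex({0, 1, 2, 3, 5, 6, 7, 8, 9}) = 4
G(30) = mex({0, 1, 2, 3, 4, 5, 6, 9, 10}) = 7
G(31) = mex({0, 1, 3, 4, 5, 7, 10, 11}) = 2
G(32) = mex({0, 2, 3, 4, 5, 6, 7, 9, 11}) = 1
G(33) = mex({0, 1, 2, 3, 4, 5, 6, 7, 9, 12}) = 8
G(34) = mex({0, 1, 2, 3, 4, 5, 7, 8, 11, 12}) = 6
G(35) = mex({0, 1, 2, 3, 4, 5, 6, 8, 9, 10, 11}) = 7
G(36) = mex({0, 1, 2, 3, 5, 6, 7, 9, 10}) = 4
G(37) = mex({0, 2, 3, 4, 6, 7, 9, 10, 11, 12}) = 1
G(38) = mex({0, 1, 3, 4, 5, 6, 7, 9, 10, 11, 12}) = 2
G(39) = mex({0, 1, 2, 4, 5, 6, 7, 9, 10, 12, 14}) = 3
G(40) = mex({0, 2, 3, 4, 6, 7, 11, 12, 14}) = 1
G(41) = mex({0, 1, 2, 3, 5, 6, 7, 9, 10, 11, 12}) = 4
G(42) = mex({0, 1, 2, 3, 4, 5, 6, 9, 10}) = 7
Therefore G(42) = 7.

7


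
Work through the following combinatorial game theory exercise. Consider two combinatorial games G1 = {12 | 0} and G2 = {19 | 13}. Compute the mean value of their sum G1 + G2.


G1 = {12 | 0}, G2 = {19 | 13}
Each is a switch {a | b} with numbers a > b; its mean value is (a + b)/2, and mean value is additive over game sums: m(G1 + G2) = m(G1) + m(G2).
Mean of G1 = (12 + (0))/2 = 12/2 = 6
Mean of G2 = (19 + (13))/2 = 32/2 = 16
Mean of G1 + G2 = 6 + 16 = 22

22


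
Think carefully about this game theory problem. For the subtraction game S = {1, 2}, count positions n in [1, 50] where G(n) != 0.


Subtraction set S = {1, 2}, so G(n) = n mod 3.
G(n) = 0 when n is a multiple of 3.
Multiples of 3 in [1, 50]: 16
N-positions (nonzero Grundy) = 50 - 16 = 34

34


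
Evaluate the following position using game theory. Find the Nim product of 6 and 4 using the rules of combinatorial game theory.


Nim multiplication is bilinear over XOR: (u XOR v) * w = (u*w) XOR (v*w).
So we split each operand into its bit components and XOR the pairwise Nim products.
6 = 2 + 4 (as XOR of powers of 2).
4 = 4 (as XOR of powers of 2).
Using the standard Nim-product table on single bits:
  2*2 = 3,   2*4 = 8,   2*8 = 12,
  4*4 = 6,   4*8 = 11,  8*8 = 13,
and  1*x = x (identity), k*l = l*k (commutative).
Pairwise Nim products:
  2 * 4 = 8
  4 * 4 = 6
XOR them: 8 XOR 6 = 14.
Result: 6 * 4 = 14 (in Nim).

14


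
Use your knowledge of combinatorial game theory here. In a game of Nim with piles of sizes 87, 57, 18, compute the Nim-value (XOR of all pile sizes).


We need the XOR (exclusive or) of all pile sizes.
After XOR-ing pile 1 (size 87): 0 XOR 87 = 87
After XOR-ing pile 2 (size 57): 87 XOR 57 = 110
After XOR-ing pile 3 (size 18): 110 XOR 18 = 124
The Nim-value of this position is 124.

124


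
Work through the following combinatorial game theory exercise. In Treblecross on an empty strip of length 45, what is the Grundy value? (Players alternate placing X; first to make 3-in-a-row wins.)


Treblecross: place X on empty cells; 3-in-a-row wins.
Playing within two cells of an existing X lets the opponent win at once, so sensible play treats the cells i-2..i+2 around each X as dead. The player left with no safe cell loses, so this is a normal-play take-away game on strips of safe cells.
Placing X at cell i (0-indexed) of a strip of k safe cells leaves independent strips of sizes max(0, i-2) and max(0, k-i-3). Hence G(k) = mex{ G(max(0,i-2)) XOR G(max(0,k-i-3)) : 0 <= i < k }, with G(0) = 0.
G(1): splits (0,0):0^0=0 -> mex({0}) = 1
G(2): splits (0,0):0^0=0 -> mex({0}) = 1
G(3): splits (0,0):0^0=0 -> mex({0}) = 1
G(4): splits (0,1):0^1=1 (0,0):0^0=0 -> mex({0, 1}) = 2
G(5): splits (0,2):0^1=1 (0,1):0^1=1 (0,0):0^0=0 -> mex({0, 1}) = 2
G(6) = mex({1}) = 0
G(7) = mex({0, 1, 2}) = 3
G(8) = mex({0, 1, 2}) = 3
G(9) = mex({0, 2}) = 1
G(10) = mex({0, 2, 3}) = 1
G(11) = mex({0, 3}) = 1
G(12) = mex({1, 3}) = 0
G(13) = mex({0, 1, 2, 3}) = 4
G(14) = mex({0, 1, 2}) = 3
G(15) = mex({0, 1, 2}) = 3
G(16) = mex({0, 1, 2, 4}) = 3
G(17) = mex({0, 1, 3, 4}) = 2
G(18) = mex({0, 1, 3, 4}) = 2
G(19) = mex({0, 1, 3, 5}) = 2
G(20) = mex({0, 1, 2, 3, 5}) = 4
G(21) = mex({0, 1, 2, 3, 5}) = 4
G(22) = mex({1, 2, 6}) = 0
G(23) = mex({0, 1, 2, 3, 4, 6}) = 5
G(24) = mex({0, 1, 2, 3, 4}) = 5
G(25) = mex({0, 1, 3, 4, 7}) = 2
G(26) = mex({0, 1, 3, 4, 5, 7}) = 2
G(27) = mex({0, 1, 3, 5}) = 2
G(28) = mex({0, 1, 2, 5}) = 3
G(29) = mex({0, 1, 2, 4, 5, 6}) = 3
G(30) = mex({1, 2, 4, 6}) = 0
G(31) = mex({0, 1, 2, 3, 4, 6}) = 5
G(32) = mex({1, 2, 3, 4, 7}) = 0
G(33) = mex({0, 3, 7}) = 1
G(34) = mex({0, 2, 3, 5, 7}) = 1
G(35) = mex({0, 2, 3, 5, 6}) = 1
G(36) = mex({0, 1, 2, 5, 6}) = 3
G(37) = mex({0, 1, 2, 4, 5, 6}) = 3
G(38) = mex({0, 1, 2, 4}) = 3
G(39) = mex({0, 1, 2, 3, 4, 7}) = 5
G(40) = mex({0, 1, 2, 3, 4, 5, 7}) = 6
G(41) = mex({0, 1, 2, 3, 5, 7}) = 4
G(42) = mex({0, 1, 2, 3, 5, 6, 7}) = 4
G(43) = mex({0, 2, 3, 5, 6}) = 1
G(44) = mex({1, 2, 3, 4, 5, 6}) = 0
G(45) = mex({0, 1, 2, 3, 4, 6, 7}) = 5
Therefore G(45) = 5.

5


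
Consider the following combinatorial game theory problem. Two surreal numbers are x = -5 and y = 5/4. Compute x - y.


x = -5, y = 5/4
Converting to common denominator: 4
x = -20/4, y = 5/4
x - y = -5 - 5/4 = -25/4

-25/4


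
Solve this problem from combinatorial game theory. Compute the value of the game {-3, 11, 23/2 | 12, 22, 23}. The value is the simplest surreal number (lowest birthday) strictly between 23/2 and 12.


Left options: {-3, 11, 23/2}, max = 23/2
Right options: {12, 22, 23}, min = 12
All options are numbers and max(Left) < min(Right), so by the simplicity theorem the value is the simplest (earliest-born) number strictly between 23/2 and 12.
No integer lies strictly between 23/2 and 12, so the value is the dyadic rational m/2^k in the interval with the smallest k (then m odd); search k = 1, 2, ...:
Denominator 2: no odd multiple of 1/2 lies strictly between 23/2 and 12.
Denominator 4: 47/4 lies strictly between 23/2 and 12 -- found.
The simplest number in the interval is 47/4.
Game value = 47/4

47/4


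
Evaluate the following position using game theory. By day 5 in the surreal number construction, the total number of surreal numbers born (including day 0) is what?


Day 0: {|} = 0 is born. Count = 1.
Day n: the number of surreal numbers born by day n is 2^(n+1) - 1.
By day 0: 2^1 - 1 = 1
By day 1: 2^2 - 1 = 3
By day 2: 2^3 - 1 = 7
By day 3: 2^4 - 1 = 15
By day 4: 2^5 - 1 = 31
By day 5: 2^6 - 1 = 63
By day 5: 63 surreal numbers.

63


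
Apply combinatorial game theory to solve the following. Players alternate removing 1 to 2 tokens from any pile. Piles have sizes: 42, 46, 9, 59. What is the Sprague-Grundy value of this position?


Subtraction set: {1, 2}
For this subtraction set, G(n) = n mod 3 (period = max + 1 = 3).
Pile 1 (size 42): G(42) = 42 mod 3 = 0
Pile 2 (size 46): G(46) = 46 mod 3 = 1
Pile 3 (size 9): G(9) = 9 mod 3 = 0
Pile 4 (size 59): G(59) = 59 mod 3 = 2
Total Grundy value = XOR of all: 0 XOR 1 XOR 0 XOR 2 = 3

3


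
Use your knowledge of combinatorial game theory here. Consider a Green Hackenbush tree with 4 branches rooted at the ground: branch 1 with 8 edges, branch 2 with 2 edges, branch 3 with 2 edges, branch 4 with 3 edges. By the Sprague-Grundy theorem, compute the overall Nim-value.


The tree has 4 branches from the ground vertex.
In Green Hackenbush, the Nim-value of a simple path of length k is k.
Branch 1: length 8, Nim-value = 8
Branch 2: length 2, Nim-value = 2
Branch 3: length 2, Nim-value = 2
Branch 4: length 3, Nim-value = 3
Total Nim-value = XOR of all branch values:
0 XOR 8 = 8
8 XOR 2 = 10
10 XOR 2 = 8
8 XOR 3 = 11
Nim-value of the tree = 11

11


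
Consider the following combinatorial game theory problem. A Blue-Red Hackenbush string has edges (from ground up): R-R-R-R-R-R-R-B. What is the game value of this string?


Edges (from ground): R-R-R-R-R-R-R-B
By Berlekamp's sign-expansion rule, a Blue-Red Hackenbush stalk has the value of the surreal number whose sign sequence is the edge sequence with B -> + and R -> -.
Sign sequence: -------+
Trace the sign expansion in the surreal number tree, starting from 0:
Edge 1: R (sign -) -> bounds (-inf, 0), value = -1
Edge 2: R (sign -) -> bounds (-inf, -1), value = -2
Edge 3: R (sign -) -> bounds (-inf, -2), value = -3
Edge 4: R (sign -) -> bounds (-inf, -3), value = -4
Edge 5: R (sign -) -> bounds (-inf, -4), value = -5
Edge 6: R (sign -) -> bounds (-inf, -5), value = -6
Edge 7: R (sign -) -> bounds (-inf, -6), value = -7
Edge 8: B (sign +) -> bounds (-7, -6), value = -13/2
Game value = -13/2

-13/2


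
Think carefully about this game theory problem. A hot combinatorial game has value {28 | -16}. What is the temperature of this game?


The game is {28 | -16}, a switch {a | b} with numbers a > b.
Cooling {a | b} by t gives {a - t | b + t}, which stops being hot when a - t = b + t, i.e. at t = (a - b)/2. So the temperature of a switch is (a - b)/2.
Temperature = (Left option - Right option) / 2
= (28 - (-16)) / 2
= 44 / 2
= 22

22


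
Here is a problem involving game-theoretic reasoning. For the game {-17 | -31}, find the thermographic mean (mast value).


Game = {-17 | -31}, a switch {a | b} with numbers a > b.
Its thermograph has left wall a - t and right wall b + t, which meet at t = (a - b)/2, where both equal (a + b)/2. So the mast (mean value) is at (a + b)/2.
Mean = (-17 + (-31))/2 = -48/2 = -24

-24


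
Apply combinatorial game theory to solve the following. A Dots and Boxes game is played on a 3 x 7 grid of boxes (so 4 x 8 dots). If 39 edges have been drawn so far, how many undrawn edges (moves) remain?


Grid: 3 x 7 boxes, i.e. 4 rows and 8 columns of dots.
Horizontal edges: (rows + 1) * cols = 4 * 7 = 28
Vertical edges: rows * (cols + 1) = 3 * 8 = 24
Total edges: 28 + 24 = 52
Edges drawn: 39
Remaining: 52 - 39 = 13

13


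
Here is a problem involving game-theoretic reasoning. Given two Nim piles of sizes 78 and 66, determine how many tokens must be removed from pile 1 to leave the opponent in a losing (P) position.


Piles: 78 and 66
Current XOR: 78 XOR 66 = 12 (non-zero, so this is an N-position).
To make the XOR zero, we need to find a move that balances the piles.
For pile 1 (size 78): target = 78 XOR 12 = 66
We reduce pile 1 from 78 to 66.
Tokens removed: 78 - 66 = 12
Verification: 66 XOR 66 = 0

12


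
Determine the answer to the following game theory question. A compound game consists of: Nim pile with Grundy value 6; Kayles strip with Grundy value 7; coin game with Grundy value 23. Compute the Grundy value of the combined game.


By the Sprague-Grundy theorem, the Grundy value of a sum of games is the XOR of individual Grundy values.
Nim pile: Grundy value = 6. Running XOR: 0 XOR 6 = 6
Kayles strip: Grundy value = 7. Running XOR: 6 XOR 7 = 1
coin game: Grundy value = 23. Running XOR: 1 XOR 23 = 22
The combined Grundy value is 22.

22


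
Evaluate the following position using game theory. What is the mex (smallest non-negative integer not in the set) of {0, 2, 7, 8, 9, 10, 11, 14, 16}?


Set = {0, 2, 7, 8, 9, 10, 11, 14, 16}
0 is in the set.
1 is NOT in the set. This is the mex.
mex = 1

1


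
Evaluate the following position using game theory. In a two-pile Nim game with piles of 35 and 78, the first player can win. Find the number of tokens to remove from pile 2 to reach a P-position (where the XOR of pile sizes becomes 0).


Piles: 35 and 78
Current XOR: 35 XOR 78 = 109 (non-zero, so this is an N-position).
To make the XOR zero, we need to find a move that balances the piles.
For pile 2 (size 78): target = 78 XOR 109 = 35
We reduce pile 2 from 78 to 35.
Tokens removed: 78 - 35 = 43
Verification: 35 XOR 35 = 0

43


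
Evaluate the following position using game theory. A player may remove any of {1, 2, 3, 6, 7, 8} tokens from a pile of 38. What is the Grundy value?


The subtraction set is S = {1, 2, 3, 6, 7, 8}.
G(k) = mex{ G(k - s) : s in S, s <= k }. We compute iteratively: G(0) = 0.
G(1) = mex({0}) = 1
G(2) = mex({0, 1}) = 2
G(3) = mex({0, 1, 2}) = 3
G(4) = mex({1, 2, 3}) = 0
G(5) = mex({0, 2, 3}) = 1
G(6) = mex({0, 1, 3}) = 2
G(7) = mex({0, 1, 2}) = 3
G(8) = mex({0, 1, 2, 3}) = 4
G(9) = mex({1, 2, 3, 4}) = 0
G(10) = mex({0, 2, 3, 4}) = 1
G(11) = mex({0, 1, 3, 4}) = 2
G(12) = mex({0, 1, 2}) = 3
G(13) = mex({1, 2, 3}) = 0
G(14) = mex({0, 2, 3, 4}) = 1
G(15) = mex({0, 1, 3, 4}) = 2
G(16) = mex({0, 1, 2, 4}) = 3
Observe that G(9)..G(16) = 0, 1, 2, 3, 0, 1, 2, 3 repeats G(0)..G(7) = 0, 1, 2, 3, 0, 1, 2, 3.
For k >= max(S) = 8, G(k) is determined by the previous 8 values G(k-8)..G(k-1); a window of 8 consecutive values has recurred shifted by 9, so by induction G(k + 9) = G(k) for all k >= 0: the sequence is periodic from the start with period 9.
One period: G(0..8) = 0, 1, 2, 3, 0, 1, 2, 3, 4.
38 mod 9 = 2, so G(38) = G(2) = 2.

2


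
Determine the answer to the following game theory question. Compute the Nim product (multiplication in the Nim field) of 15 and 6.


Nim multiplication is bilinear over XOR: (u XOR v) * w = (u*w) XOR (v*w).
So we split each operand into its bit components and XOR the pairwise Nim products.
15 = 1 + 2 + 4 + 8 (as XOR of powers of 2).
6 = 2 + 4 (as XOR of powers of 2).
Using the standard Nim-product table on single bits:
  2*2 = 3,   2*4 = 8,   2*8 = 12,
  4*4 = 6,   4*8 = 11,  8*8 = 13,
and  1*x = x (identity), k*l = l*k (commutative).
Pairwise Nim products:
  1 * 2 = 2
  1 * 4 = 4
  2 * 2 = 3
  2 * 4 = 8
  4 * 2 = 8
  4 * 4 = 6
  8 * 2 = 12
  8 * 4 = 11
XOR them: 2 XOR 4 XOR 3 XOR 8 XOR 8 XOR 6 XOR 12 XOR 11 = 4.
Result: 15 * 6 = 4 (in Nim).

4


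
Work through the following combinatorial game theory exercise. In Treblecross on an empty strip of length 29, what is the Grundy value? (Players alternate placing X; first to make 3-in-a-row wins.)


Treblecross: place X on empty cells; 3-in-a-row wins.
Playing within two cells of an existing X lets the opponent win at once, so sensible play treats the cells i-2..i+2 around each X as dead. The player left with no safe cell loses, so this is a normal-play take-away game on strips of safe cells.
Placing X at cell i (0-indexed) of a strip of k safe cells leaves independent strips of sizes max(0, i-2) and max(0, k-i-3). Hence G(k) = mex{ G(max(0,i-2)) XOR G(max(0,k-i-3)) : 0 <= i < k }, with G(0) = 0.
G(1): splits (0,0):0^0=0 -> mex({0}) = 1
G(2): splits (0,0):0^0=0 -> mex({0}) = 1
G(3): splits (0,0):0^0=0 -> mex({0}) = 1
G(4): splits (0,1):0^1=1 (0,0):0^0=0 -> mex({0, 1}) = 2
G(5): splits (0,2):0^1=1 (0,1):0^1=1 (0,0):0^0=0 -> mex({0, 1}) = 2
G(6) = mex({1}) = 0
G(7) = mex({0, 1, 2}) = 3
G(8) = mex({0, 1, 2}) = 3
G(9) = mex({0, 2}) = 1
G(10) = mex({0, 2, 3}) = 1
G(11) = mex({0, 3}) = 1
G(12) = mex({1, 3}) = 0
G(13) = mex({0, 1, 2, 3}) = 4
G(14) = mex({0, 1, 2}) = 3
G(15) = mex({0, 1, 2}) = 3
G(16) = mex({0, 1, 2, 4}) = 3
G(17) = mex({0, 1, 3, 4}) = 2
G(18) = mex({0, 1, 3, 4}) = 2
G(19) = mex({0, 1, 3, 5}) = 2
G(20) = mex({0, 1, 2, 3, 5}) = 4
G(21) = mex({0, 1, 2, 3, 5}) = 4
G(22) = mex({1, 2, 6}) = 0
G(23) = mex({0, 1, 2, 3, 4, 6}) = 5
G(24) = mex({0, 1, 2, 3, 4}) = 5
G(25) = mex({0, 1, 3, 4, 7}) = 2
G(26) = mex({0, 1, 3, 4, 5, 7}) = 2
G(27) = mex({0, 1, 3, 5}) = 2
G(28) = mex({0, 1, 2, 5}) = 3
G(29) = mex({0, 1, 2, 4, 5, 6}) = 3
Therefore G(29) = 3.

3


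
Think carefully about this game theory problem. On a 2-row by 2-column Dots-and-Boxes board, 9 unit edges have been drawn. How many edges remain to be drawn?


Grid: 2 x 2 boxes, i.e. 3 rows and 3 columns of dots.
Horizontal edges: (rows + 1) * cols = 3 * 2 = 6
Vertical edges: rows * (cols + 1) = 2 * 3 = 6
Total edges: 6 + 6 = 12
Edges drawn: 9
Remaining: 12 - 9 = 3

3


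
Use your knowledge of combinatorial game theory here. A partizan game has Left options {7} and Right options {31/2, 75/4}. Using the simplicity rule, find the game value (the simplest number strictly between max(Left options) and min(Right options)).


Left options: {7}, max = 7
Right options: {31/2, 75/4}, min = 31/2
All options are numbers and max(Left) < min(Right), so by the simplicity theorem the value is the simplest (earliest-born) number strictly between 7 and 31/2.
Integers 8 through 15 all lie strictly between 7 and 31/2.
Among integers, the simplest (lowest birthday = smallest |n|; 0 is born on day 0, +-n on day n) is 8.
No non-integer in the interval can be simpler: if x is a non-integer in the interval, then floor(x) or ceil(x) also lies in the interval (the interval contains an integer), and both are proper prefixes of x's sign expansion, i.e. born earlier. So the game value is 8.
Game value = 8

8


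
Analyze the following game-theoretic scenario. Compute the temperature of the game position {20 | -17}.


The game is {20 | -17}, a switch {a | b} with numbers a > b.
Cooling {a | b} by t gives {a - t | b + t}, which stops being hot when a - t = b + t, i.e. at t = (a - b)/2. So the temperature of a switch is (a - b)/2.
Temperature = (Left option - Right option) / 2
= (20 - (-17)) / 2
= 37 / 2
= 37/2

37/2


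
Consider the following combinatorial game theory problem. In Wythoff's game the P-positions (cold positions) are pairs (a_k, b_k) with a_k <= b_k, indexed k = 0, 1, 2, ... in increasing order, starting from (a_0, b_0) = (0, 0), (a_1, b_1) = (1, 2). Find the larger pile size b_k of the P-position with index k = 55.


By Wythoff's theorem, a_k = floor(k * phi) and b_k = floor(k * phi^2) = a_k + k, where phi = (1 + sqrt(5))/2 is the golden ratio.
phi = (1 + sqrt(5))/2 = 1.618034
phi^2 = phi + 1 = 2.618034
k = 55
k * phi^2 = 55 * 2.618034 = 143.991869
b_55 = floor(k * phi^2) = 143 (check: a_55 + k = 88 + 55 = 143)

143


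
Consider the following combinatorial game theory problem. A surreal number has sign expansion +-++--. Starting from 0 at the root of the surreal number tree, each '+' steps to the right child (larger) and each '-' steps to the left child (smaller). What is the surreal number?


Sign expansion: +-++--
Rule: track bounds (lo, hi), initially (-inf, +inf). On '+', the current value becomes lo and we move to the simplest number in (value, hi): value + 1 if hi = +inf, otherwise the midpoint (value + hi)/2. On '-', the current value becomes hi and we move to value - 1 if lo = -inf, otherwise the midpoint (lo + value)/2.
Start at 0.
Step 1: sign = +, move right. Bounds: (0, +inf). Value = 1
Step 2: sign = -, move left. Bounds: (0, 1). Value = 1/2
Step 3: sign = +, move right. Bounds: (1/2, 1). Value = 3/4
Step 4: sign = +, move right. Bounds: (3/4, 1). Value = 7/8
Step 5: sign = -, move left. Bounds: (3/4, 7/8). Value = 13/16
Step 6: sign = -, move left. Bounds: (3/4, 13/16). Value = 25/32
The surreal number with sign expansion +-++-- is 25/32.

25/32


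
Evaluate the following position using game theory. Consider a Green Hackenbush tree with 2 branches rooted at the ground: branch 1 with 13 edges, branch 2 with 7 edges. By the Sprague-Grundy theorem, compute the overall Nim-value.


The tree has 2 branches from the ground vertex.
In Green Hackenbush, the Nim-value of a simple path of length k is k.
Branch 1: length 13, Nim-value = 13
Branch 2: length 7, Nim-value = 7
Total Nim-value = XOR of all branch values:
0 XOR 13 = 13
13 XOR 7 = 10
Nim-value of the tree = 10

10
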